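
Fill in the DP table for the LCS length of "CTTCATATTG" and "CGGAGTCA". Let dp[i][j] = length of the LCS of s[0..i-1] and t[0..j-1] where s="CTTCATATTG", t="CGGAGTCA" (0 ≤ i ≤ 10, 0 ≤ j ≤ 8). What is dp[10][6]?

3

   ''  C  G  G  A  G  T  C  A
''  0  0  0  0  0  0  0  0  0
 C  0  1  1  1  1  1  1  1  1
 T  0  1  1  1  1  1  2  2  2
 T  0  1  1  1  1  1  2  2  2
 C  0  1  1  1  1  1  2  3  3
 A  0  1  1  1  2  2  2  3  4
 T  0  1  1  1  2  2  3  3  4
 A  0  1  1  1  2  2  3  3  4
 T  0  1  1  1  2  2  3  3  4
 T  0  1  1  1  2  2  3  3  4
 G  0  1  2  2  2  3  3  3  4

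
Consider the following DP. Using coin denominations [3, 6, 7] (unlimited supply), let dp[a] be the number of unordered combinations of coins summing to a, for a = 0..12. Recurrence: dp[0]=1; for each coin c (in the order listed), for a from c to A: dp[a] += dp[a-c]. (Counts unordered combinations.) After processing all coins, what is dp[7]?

after  coin     0     1     2     3     4     5     6     7     8     9    10    11    12
          3     1     0     0     1     0     0     1     0     0     1     0     0     1
          6     1     0     0     1     0     0     2     0     0     2     0     0     3
          7     1     0     0     1     0     0     2     1     0     2     1     0     3

1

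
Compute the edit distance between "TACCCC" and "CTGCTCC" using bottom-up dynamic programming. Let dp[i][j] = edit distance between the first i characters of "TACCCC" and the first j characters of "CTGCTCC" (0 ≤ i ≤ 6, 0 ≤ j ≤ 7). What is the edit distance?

   ''  C  T  G  C  T  C  C
''  0  1  2  3  4  5  6  7
 T  1  1  1  2  3  4  5  6
 A  2  2  2  2  3  4  5  6
 C  3  2  3  3  2  3  4  5
 C  4  3  3  4  3  3  3  4
 C  5  4  4  4  4  4  3  3
 C  6  5  5  5  4  5  4  3

3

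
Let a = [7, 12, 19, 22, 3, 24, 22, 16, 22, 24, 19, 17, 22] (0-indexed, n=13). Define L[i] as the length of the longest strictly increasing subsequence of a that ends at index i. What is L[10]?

4

   i    0    1    2    3    4    5    6    7    8    9   10   11   12
a[i]    7   12   19   22    3   24   22   16   22   24   19   17   22
L[i]    1    2    3    4    1    5    4    3    4    5    4    4    5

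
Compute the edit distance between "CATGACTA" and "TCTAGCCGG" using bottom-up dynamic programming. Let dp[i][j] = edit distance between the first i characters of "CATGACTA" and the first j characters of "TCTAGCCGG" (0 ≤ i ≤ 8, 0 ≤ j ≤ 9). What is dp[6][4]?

   ''  T  C  T  A  G  C  C  G  G
''  0  1  2  3  4  5  6  7  8  9
 C  1  1  1  2  3  4  5  6  7  8
 A  2  2  2  2  2  3  4  5  6  7
 T  3  2  3  2  3  3  4  5  6  7
 G  4  3  3  3  3  3  4  5  5  6
 A  5  4  4  4  3  4  4  5  6  6
 C  6  5  4  5  4  4  4  4  5  6
 T  7  6  5  4  5  5  5  5  5  6
 A  8  7  6  5  4  5  6  6  6  6

4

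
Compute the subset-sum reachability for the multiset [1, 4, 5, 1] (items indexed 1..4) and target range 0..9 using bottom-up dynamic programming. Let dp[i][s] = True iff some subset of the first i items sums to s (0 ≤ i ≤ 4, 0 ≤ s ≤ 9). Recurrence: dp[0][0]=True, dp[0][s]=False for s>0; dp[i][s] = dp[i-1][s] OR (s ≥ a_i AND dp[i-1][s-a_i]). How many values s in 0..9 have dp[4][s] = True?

8

i\s   0   1   2   3   4   5   6   7   8   9
  0   T   F   F   F   F   F   F   F   F   F
  1   T   T   F   F   F   F   F   F   F   F
  2   T   T   F   F   T   T   F   F   F   F
  3   T   T   F   F   T   T   T   F   F   T
  4   T   T   T   F   T   T   T   T   F   T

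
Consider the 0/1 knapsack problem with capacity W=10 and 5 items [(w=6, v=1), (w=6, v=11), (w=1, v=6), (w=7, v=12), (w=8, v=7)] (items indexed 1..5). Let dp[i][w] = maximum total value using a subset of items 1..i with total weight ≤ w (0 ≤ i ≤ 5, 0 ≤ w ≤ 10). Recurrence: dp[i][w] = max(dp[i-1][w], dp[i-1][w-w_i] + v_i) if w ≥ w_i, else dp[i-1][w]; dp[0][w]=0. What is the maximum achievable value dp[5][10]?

18

i\w   0   1   2   3   4   5   6   7   8   9  10
  0   0   0   0   0   0   0   0   0   0   0   0
  1   0   0   0   0   0   0   1   1   1   1   1
  2   0   0   0   0   0   0  11  11  11  11  11
  3   0   6   6   6   6   6  11  17  17  17  17
  4   0   6   6   6   6   6  11  17  18  18  18
  5   0   6   6   6   6   6  11  17  18  18  18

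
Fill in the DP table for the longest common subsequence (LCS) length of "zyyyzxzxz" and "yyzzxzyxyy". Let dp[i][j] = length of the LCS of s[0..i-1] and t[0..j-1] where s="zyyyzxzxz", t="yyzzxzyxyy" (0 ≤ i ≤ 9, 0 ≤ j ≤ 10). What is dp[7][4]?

   ''  y  y  z  z  x  z  y  x  y  y
''  0  0  0  0  0  0  0  0  0  0  0
 z  0  0  0  1  1  1  1  1  1  1  1
 y  0  1  1  1  1  1  1  2  2  2  2
 y  0  1  2  2  2  2  2  2  2  3  3
 y  0  1  2  2  2  2  2  3  3  3  4
 z  0  1  2  3  3  3  3  3  3  3  4
 x  0  1  2  3  3  4  4  4  4  4  4
 z  0  1  2  3  4  4  5  5  5  5  5
 x  0  1  2  3  4  5  5  5  6  6  6
 z  0  1  2  3  4  5  6  6  6  6  6

4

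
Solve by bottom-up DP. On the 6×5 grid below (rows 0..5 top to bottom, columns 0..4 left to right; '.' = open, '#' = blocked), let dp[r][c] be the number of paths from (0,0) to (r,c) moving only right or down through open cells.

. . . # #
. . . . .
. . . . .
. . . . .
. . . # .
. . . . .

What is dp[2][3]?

r\c   0   1   2   3   4
  0   1   1   1   0   0
  1   1   2   3   3   3
  2   1   3   6   9  12
  3   1   4  10  19  31
  4   1   5  15   0  31
  5   1   6  21  21  52

9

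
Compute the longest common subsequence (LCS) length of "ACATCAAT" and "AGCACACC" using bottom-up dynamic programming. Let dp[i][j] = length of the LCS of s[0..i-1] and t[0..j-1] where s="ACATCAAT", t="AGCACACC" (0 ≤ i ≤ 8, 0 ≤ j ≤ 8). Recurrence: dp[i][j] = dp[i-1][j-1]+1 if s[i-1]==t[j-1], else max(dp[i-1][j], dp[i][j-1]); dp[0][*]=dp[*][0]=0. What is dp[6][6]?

   ''  A  G  C  A  C  A  C  C
''  0  0  0  0  0  0  0  0  0
 A  0  1  1  1  1  1  1  1  1
 C  0  1  1  2  2  2  2  2  2
 A  0  1  1  2  3  3  3  3  3
 T  0  1  1  2  3  3  3  3  3
 C  0  1  1  2  3  4  4  4  4
 A  0  1  1  2  3  4  5  5  5
 A  0  1  1  2  3  4  5  5  5
 T  0  1  1  2  3  4  5  5  5

5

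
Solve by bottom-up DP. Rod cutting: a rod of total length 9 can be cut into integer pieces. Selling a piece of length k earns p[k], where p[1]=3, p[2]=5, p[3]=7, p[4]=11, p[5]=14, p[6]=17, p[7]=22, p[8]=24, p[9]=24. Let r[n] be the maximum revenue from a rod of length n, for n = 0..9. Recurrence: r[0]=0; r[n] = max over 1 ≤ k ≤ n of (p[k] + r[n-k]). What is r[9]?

28

   n    0    1    2    3    4    5    6    7    8    9
r[n]    0    3    6    9   12   15   18   22   25   28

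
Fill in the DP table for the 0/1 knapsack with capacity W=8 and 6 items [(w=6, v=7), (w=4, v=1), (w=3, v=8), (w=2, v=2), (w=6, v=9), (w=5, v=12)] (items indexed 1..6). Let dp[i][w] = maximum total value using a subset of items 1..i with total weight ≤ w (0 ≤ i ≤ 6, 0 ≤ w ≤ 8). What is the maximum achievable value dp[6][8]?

20

i\w   0   1   2   3   4   5   6   7   8
  0   0   0   0   0   0   0   0   0   0
  1   0   0   0   0   0   0   7   7   7
  2   0   0   0   0   1   1   7   7   7
  3   0   0   0   8   8   8   8   9   9
  4   0   0   2   8   8  10  10  10  10
  5   0   0   2   8   8  10  10  10  11
  6   0   0   2   8   8  12  12  14  20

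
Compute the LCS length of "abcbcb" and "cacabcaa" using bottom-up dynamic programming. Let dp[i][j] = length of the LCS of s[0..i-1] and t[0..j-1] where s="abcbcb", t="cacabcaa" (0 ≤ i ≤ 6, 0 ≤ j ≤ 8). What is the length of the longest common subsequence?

4

   ''  c  a  c  a  b  c  a  a
''  0  0  0  0  0  0  0  0  0
 a  0  0  1  1  1  1  1  1  1
 b  0  0  1  1  1  2  2  2  2
 c  0  1  1  2  2  2  3  3  3
 b  0  1  1  2  2  3  3  3  3
 c  0  1  1  2  2  3  4  4  4
 b  0  1  1  2  2  3  4  4  4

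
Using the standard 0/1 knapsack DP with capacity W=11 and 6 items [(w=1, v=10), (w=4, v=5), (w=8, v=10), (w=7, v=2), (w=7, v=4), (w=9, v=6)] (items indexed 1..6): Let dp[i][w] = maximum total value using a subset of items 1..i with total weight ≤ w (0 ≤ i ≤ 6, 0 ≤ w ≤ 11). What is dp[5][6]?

15

i\w   0   1   2   3   4   5   6   7   8   9  10  11
  0   0   0   0   0   0   0   0   0   0   0   0   0
  1   0  10  10  10  10  10  10  10  10  10  10  10
  2   0  10  10  10  10  15  15  15  15  15  15  15
  3   0  10  10  10  10  15  15  15  15  20  20  20
  4   0  10  10  10  10  15  15  15  15  20  20  20
  5   0  10  10  10  10  15  15  15  15  20  20  20
  6   0  10  10  10  10  15  15  15  15  20  20  20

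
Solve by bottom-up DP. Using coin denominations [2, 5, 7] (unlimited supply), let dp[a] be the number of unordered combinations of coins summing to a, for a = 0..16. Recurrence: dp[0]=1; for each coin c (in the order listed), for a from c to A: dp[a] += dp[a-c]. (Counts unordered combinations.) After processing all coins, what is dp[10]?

after  coin     0     1     2     3     4     5     6     7     8     9    10    11    12    13    14    15    16
          2     1     0     1     0     1     0     1     0     1     0     1     0     1     0     1     0     1
          5     1     0     1     0     1     1     1     1     1     1     2     1     2     1     2     2     2
          7     1     0     1     0     1     1     1     2     1     2     2     2     3     2     4     3     4

2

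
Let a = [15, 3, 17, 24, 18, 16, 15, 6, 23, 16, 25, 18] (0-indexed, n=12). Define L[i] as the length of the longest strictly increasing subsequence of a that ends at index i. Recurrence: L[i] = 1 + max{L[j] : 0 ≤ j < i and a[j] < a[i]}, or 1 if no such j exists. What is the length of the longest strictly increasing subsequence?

5

   i    0    1    2    3    4    5    6    7    8    9   10   11
a[i]   15    3   17   24   18   16   15    6   23   16   25   18
L[i]    1    1    2    3    3    2    2    2    4    3    5    4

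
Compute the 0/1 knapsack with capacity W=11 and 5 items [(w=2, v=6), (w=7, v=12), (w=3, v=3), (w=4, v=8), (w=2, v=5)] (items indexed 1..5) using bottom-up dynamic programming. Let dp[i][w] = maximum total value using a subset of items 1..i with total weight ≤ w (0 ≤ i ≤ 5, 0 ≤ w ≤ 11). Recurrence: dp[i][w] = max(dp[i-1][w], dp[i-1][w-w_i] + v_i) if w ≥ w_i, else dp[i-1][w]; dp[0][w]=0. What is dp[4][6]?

i\w   0   1   2   3   4   5   6   7   8   9  10  11
  0   0   0   0   0   0   0   0   0   0   0   0   0
  1   0   0   6   6   6   6   6   6   6   6   6   6
  2   0   0   6   6   6   6   6  12  12  18  18  18
  3   0   0   6   6   6   9   9  12  12  18  18  18
  4   0   0   6   6   8   9  14  14  14  18  18  20
  5   0   0   6   6  11  11  14  14  19  19  19  23

14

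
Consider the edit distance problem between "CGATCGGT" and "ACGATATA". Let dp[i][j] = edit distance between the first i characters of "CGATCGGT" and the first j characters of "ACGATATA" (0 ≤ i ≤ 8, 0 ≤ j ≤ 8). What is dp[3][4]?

   ''  A  C  G  A  T  A  T  A
''  0  1  2  3  4  5  6  7  8
 C  1  1  1  2  3  4  5  6  7
 G  2  2  2  1  2  3  4  5  6
 A  3  2  3  2  1  2  3  4  5
 T  4  3  3  3  2  1  2  3  4
 C  5  4  3  4  3  2  2  3  4
 G  6  5  4  3  4  3  3  3  4
 G  7  6  5  4  4  4  4  4  4
 T  8  7  6  5  5  4  5  4  5

1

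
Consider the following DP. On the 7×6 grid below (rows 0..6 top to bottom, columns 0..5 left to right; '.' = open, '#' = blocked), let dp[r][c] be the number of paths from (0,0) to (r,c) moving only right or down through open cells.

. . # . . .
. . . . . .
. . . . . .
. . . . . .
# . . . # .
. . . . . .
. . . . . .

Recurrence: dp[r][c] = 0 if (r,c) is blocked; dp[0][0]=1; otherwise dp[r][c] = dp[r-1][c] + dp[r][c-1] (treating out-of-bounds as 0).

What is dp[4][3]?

r\c   0   1   2   3   4   5
  0   1   1   0   0   0   0
  1   1   2   2   2   2   2
  2   1   3   5   7   9  11
  3   1   4   9  16  25  36
  4   0   4  13  29   0  36
  5   0   4  17  46  46  82
  6   0   4  21  67 113 195

29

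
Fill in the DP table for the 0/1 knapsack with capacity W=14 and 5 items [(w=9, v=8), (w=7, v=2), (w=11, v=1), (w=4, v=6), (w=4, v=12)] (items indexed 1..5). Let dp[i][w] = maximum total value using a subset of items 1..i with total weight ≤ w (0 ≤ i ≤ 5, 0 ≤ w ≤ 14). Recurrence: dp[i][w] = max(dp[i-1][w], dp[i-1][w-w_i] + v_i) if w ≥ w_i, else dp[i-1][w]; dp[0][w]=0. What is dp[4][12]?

8

i\w   0   1   2   3   4   5   6   7   8   9  10  11  12  13  14
  0   0   0   0   0   0   0   0   0   0   0   0   0   0   0   0
  1   0   0   0   0   0   0   0   0   0   8   8   8   8   8   8
  2   0   0   0   0   0   0   0   2   2   8   8   8   8   8   8
  3   0   0   0   0   0   0   0   2   2   8   8   8   8   8   8
  4   0   0   0   0   6   6   6   6   6   8   8   8   8  14  14
  5   0   0   0   0  12  12  12  12  18  18  18  18  18  20  20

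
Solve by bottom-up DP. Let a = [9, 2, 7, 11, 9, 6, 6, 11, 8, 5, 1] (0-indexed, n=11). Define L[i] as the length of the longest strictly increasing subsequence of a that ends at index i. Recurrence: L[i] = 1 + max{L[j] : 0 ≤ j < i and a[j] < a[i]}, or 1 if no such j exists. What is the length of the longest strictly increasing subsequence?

   i    0    1    2    3    4    5    6    7    8    9   10
a[i]    9    2    7   11    9    6    6   11    8    5    1
L[i]    1    1    2    3    3    2    2    4    3    2    1

4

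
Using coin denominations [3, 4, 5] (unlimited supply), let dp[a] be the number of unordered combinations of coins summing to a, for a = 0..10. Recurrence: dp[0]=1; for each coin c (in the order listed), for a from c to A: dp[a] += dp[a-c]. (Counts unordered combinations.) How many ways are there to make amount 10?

2

after  coin     0     1     2     3     4     5     6     7     8     9    10
          3     1     0     0     1     0     0     1     0     0     1     0
          4     1     0     0     1     1     0     1     1     1     1     1
          5     1     0     0     1     1     1     1     1     2     2     2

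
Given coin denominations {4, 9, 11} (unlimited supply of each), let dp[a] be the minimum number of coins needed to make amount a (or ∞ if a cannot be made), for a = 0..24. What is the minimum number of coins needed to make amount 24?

 a  0  1  2  3  4  5  6  7  8  9 10 11 12 13 14 15 16 17 18 19 20 21 22 23 24
dp  0  -  -  -  1  -  -  -  2  1  -  1  3  2  -  2  4  3  2  3  2  4  2  4  3
(- denotes ∞ / unreachable)

3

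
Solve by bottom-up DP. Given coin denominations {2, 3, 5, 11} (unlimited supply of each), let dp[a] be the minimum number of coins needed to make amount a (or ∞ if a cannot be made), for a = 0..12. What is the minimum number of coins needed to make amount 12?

 a  0  1  2  3  4  5  6  7  8  9 10 11 12
dp  0  -  1  1  2  1  2  2  2  3  2  1  3
(- denotes ∞ / unreachable)

3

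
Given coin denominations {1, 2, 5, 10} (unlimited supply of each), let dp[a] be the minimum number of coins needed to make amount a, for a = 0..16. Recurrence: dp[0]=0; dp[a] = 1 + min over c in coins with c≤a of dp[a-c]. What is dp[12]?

2

 a  0  1  2  3  4  5  6  7  8  9 10 11 12 13 14 15 16
dp  0  1  1  2  2  1  2  2  3  3  1  2  2  3  3  2  3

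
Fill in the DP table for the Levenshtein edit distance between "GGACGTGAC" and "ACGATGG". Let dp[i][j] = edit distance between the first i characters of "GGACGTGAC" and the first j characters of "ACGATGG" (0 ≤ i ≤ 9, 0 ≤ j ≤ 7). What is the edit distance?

   ''  A  C  G  A  T  G  G
''  0  1  2  3  4  5  6  7
 G  1  1  2  2  3  4  5  6
 G  2  2  2  2  3  4  4  5
 A  3  2  3  3  2  3  4  5
 C  4  3  2  3  3  3  4  5
 G  5  4  3  2  3  4  3  4
 T  6  5  4  3  3  3  4  4
 G  7  6  5  4  4  4  3  4
 A  8  7  6  5  4  5  4  4
 C  9  8  7  6  5  5  5  5

5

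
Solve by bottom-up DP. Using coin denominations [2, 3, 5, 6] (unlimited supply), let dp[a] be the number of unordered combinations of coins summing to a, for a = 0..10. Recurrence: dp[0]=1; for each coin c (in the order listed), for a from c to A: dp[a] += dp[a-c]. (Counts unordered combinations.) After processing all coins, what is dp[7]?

2

after  coin     0     1     2     3     4     5     6     7     8     9    10
          2     1     0     1     0     1     0     1     0     1     0     1
          3     1     0     1     1     1     1     2     1     2     2     2
          5     1     0     1     1     1     2     2     2     3     3     4
          6     1     0     1     1     1     2     3     2     4     4     5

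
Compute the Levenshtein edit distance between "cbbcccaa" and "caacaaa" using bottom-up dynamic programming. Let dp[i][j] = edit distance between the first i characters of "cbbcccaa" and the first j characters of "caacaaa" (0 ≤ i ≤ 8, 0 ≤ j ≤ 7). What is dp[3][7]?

6

   ''  c  a  a  c  a  a  a
''  0  1  2  3  4  5  6  7
 c  1  0  1  2  3  4  5  6
 b  2  1  1  2  3  4  5  6
 b  3  2  2  2  3  4  5  6
 c  4  3  3  3  2  3  4  5
 c  5  4  4  4  3  3  4  5
 c  6  5  5  5  4  4  4  5
 a  7  6  5  5  5  4  4  4
 a  8  7  6  5  6  5  4  4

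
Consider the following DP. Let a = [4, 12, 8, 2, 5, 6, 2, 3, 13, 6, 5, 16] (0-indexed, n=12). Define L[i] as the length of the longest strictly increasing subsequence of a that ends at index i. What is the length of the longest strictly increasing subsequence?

5

   i    0    1    2    3    4    5    6    7    8    9   10   11
a[i]    4   12    8    2    5    6    2    3   13    6    5   16
L[i]    1    2    2    1    2    3    1    2    4    3    3    5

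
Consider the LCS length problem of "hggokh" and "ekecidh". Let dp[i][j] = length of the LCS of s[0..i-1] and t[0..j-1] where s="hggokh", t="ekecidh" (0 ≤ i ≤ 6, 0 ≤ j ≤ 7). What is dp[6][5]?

1

   ''  e  k  e  c  i  d  h
''  0  0  0  0  0  0  0  0
 h  0  0  0  0  0  0  0  1
 g  0  0  0  0  0  0  0  1
 g  0  0  0  0  0  0  0  1
 o  0  0  0  0  0  0  0  1
 k  0  0  1  1  1  1  1  1
 h  0  0  1  1  1  1  1  2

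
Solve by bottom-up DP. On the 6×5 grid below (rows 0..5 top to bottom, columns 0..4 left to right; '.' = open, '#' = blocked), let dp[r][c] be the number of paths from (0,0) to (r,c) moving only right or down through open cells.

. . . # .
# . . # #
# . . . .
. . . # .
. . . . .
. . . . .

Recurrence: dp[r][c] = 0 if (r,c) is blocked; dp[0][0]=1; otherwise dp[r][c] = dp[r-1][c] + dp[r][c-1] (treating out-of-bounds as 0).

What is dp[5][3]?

11

r\c   0   1   2   3   4
  0   1   1   1   0   0
  1   0   1   2   0   0
  2   0   1   3   3   3
  3   0   1   4   0   3
  4   0   1   5   5   8
  5   0   1   6  11  19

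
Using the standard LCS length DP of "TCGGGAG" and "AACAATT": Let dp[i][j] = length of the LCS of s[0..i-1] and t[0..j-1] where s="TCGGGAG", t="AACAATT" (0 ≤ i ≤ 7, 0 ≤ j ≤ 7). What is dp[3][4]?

1

   ''  A  A  C  A  A  T  T
''  0  0  0  0  0  0  0  0
 T  0  0  0  0  0  0  1  1
 C  0  0  0  1  1  1  1  1
 G  0  0  0  1  1  1  1  1
 G  0  0  0  1  1  1  1  1
 G  0  0  0  1  1  1  1  1
 A  0  1  1  1  2  2  2  2
 G  0  1  1  1  2  2  2  2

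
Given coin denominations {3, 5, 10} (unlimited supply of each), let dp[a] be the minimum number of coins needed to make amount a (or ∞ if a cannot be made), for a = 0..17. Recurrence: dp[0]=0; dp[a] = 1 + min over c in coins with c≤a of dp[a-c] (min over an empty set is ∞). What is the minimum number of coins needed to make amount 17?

5

 a  0  1  2  3  4  5  6  7  8  9 10 11 12 13 14 15 16 17
dp  0  -  -  1  -  1  2  -  2  3  1  3  4  2  4  2  3  5
(- denotes ∞ / unreachable)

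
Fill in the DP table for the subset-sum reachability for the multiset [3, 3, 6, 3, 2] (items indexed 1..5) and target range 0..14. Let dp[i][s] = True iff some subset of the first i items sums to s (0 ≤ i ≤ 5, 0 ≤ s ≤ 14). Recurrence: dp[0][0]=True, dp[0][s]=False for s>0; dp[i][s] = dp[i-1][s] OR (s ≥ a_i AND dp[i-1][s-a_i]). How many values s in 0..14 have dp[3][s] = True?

i\s   0   1   2   3   4   5   6   7   8   9  10  11  12  13  14
  0   T   F   F   F   F   F   F   F   F   F   F   F   F   F   F
  1   T   F   F   T   F   F   F   F   F   F   F   F   F   F   F
  2   T   F   F   T   F   F   T   F   F   F   F   F   F   F   F
  3   T   F   F   T   F   F   T   F   F   T   F   F   T   F   F
  4   T   F   F   T   F   F   T   F   F   T   F   F   T   F   F
  5   T   F   T   T   F   T   T   F   T   T   F   T   T   F   T

5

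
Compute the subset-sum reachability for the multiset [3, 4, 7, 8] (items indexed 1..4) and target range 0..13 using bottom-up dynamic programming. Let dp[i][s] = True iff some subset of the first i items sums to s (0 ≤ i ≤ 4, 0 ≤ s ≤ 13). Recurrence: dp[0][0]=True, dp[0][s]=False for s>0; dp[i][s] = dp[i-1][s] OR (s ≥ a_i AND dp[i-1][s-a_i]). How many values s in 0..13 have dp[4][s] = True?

i\s   0   1   2   3   4   5   6   7   8   9  10  11  12  13
  0   T   F   F   F   F   F   F   F   F   F   F   F   F   F
  1   T   F   F   T   F   F   F   F   F   F   F   F   F   F
  2   T   F   F   T   T   F   F   T   F   F   F   F   F   F
  3   T   F   F   T   T   F   F   T   F   F   T   T   F   F
  4   T   F   F   T   T   F   F   T   T   F   T   T   T   F

8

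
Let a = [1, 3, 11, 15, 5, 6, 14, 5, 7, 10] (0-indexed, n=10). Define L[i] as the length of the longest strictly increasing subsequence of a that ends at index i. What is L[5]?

4

   i    0    1    2    3    4    5    6    7    8    9
a[i]    1    3   11   15    5    6   14    5    7   10
L[i]    1    2    3    4    3    4    5    3    5    6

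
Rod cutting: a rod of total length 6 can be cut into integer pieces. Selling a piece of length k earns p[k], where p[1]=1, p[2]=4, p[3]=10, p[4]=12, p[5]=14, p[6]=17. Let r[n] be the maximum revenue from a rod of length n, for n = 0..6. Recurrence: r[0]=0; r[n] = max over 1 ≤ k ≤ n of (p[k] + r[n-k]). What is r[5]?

14

   n    0    1    2    3    4    5    6
r[n]    0    1    4   10   12   14   20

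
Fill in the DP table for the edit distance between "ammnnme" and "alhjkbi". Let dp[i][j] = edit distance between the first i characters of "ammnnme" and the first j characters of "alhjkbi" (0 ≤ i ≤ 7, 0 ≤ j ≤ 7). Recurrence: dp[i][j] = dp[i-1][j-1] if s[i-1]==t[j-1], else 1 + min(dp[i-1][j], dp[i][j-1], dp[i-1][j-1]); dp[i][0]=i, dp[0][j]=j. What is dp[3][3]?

2

   ''  a  l  h  j  k  b  i
''  0  1  2  3  4  5  6  7
 a  1  0  1  2  3  4  5  6
 m  2  1  1  2  3  4  5  6
 m  3  2  2  2  3  4  5  6
 n  4  3  3  3  3  4  5  6
 n  5  4  4  4  4  4  5  6
 m  6  5  5  5  5  5  5  6
 e  7  6  6  6  6  6  6  6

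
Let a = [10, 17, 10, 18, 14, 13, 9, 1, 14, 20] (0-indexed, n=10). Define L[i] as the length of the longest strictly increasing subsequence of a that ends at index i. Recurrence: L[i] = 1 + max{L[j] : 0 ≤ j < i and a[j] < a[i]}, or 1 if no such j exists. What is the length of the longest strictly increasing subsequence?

   i    0    1    2    3    4    5    6    7    8    9
a[i]   10   17   10   18   14   13    9    1   14   20
L[i]    1    2    1    3    2    2    1    1    3    4

4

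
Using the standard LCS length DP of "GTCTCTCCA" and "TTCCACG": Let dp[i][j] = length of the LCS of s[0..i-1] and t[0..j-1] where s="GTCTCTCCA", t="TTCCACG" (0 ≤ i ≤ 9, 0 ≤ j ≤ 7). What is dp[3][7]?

   ''  T  T  C  C  A  C  G
''  0  0  0  0  0  0  0  0
 G  0  0  0  0  0  0  0  1
 T  0  1  1  1  1  1  1  1
 C  0  1  1  2  2  2  2  2
 T  0  1  2  2  2  2  2  2
 C  0  1  2  3  3  3  3  3
 T  0  1  2  3  3  3  3  3
 C  0  1  2  3  4  4  4  4
 C  0  1  2  3  4  4  5  5
 A  0  1  2  3  4  5  5  5

2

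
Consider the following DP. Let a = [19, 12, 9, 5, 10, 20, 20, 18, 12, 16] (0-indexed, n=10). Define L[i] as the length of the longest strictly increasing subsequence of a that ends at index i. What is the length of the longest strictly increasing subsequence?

   i    0    1    2    3    4    5    6    7    8    9
a[i]   19   12    9    5   10   20   20   18   12   16
L[i]    1    1    1    1    2    3    3    3    3    4

4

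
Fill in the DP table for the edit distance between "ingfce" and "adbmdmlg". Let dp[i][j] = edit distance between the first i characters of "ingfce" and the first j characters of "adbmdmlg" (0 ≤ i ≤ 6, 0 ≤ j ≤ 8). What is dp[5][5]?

   ''  a  d  b  m  d  m  l  g
''  0  1  2  3  4  5  6  7  8
 i  1  1  2  3  4  5  6  7  8
 n  2  2  2  3  4  5  6  7  8
 g  3  3  3  3  4  5  6  7  7
 f  4  4  4  4  4  5  6  7  8
 c  5  5  5  5  5  5  6  7  8
 e  6  6  6  6  6  6  6  7  8

5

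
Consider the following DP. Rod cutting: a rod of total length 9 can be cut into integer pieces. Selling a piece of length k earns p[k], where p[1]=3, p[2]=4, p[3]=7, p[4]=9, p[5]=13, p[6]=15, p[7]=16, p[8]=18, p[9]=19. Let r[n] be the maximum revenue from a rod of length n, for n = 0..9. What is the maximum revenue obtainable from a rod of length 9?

   n    0    1    2    3    4    5    6    7    8    9
r[n]    0    3    6    9   12   15   18   21   24   27

27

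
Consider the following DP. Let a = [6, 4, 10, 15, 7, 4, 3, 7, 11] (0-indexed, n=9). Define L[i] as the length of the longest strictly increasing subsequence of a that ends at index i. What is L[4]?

   i    0    1    2    3    4    5    6    7    8
a[i]    6    4   10   15    7    4    3    7   11
L[i]    1    1    2    3    2    1    1    2    3

2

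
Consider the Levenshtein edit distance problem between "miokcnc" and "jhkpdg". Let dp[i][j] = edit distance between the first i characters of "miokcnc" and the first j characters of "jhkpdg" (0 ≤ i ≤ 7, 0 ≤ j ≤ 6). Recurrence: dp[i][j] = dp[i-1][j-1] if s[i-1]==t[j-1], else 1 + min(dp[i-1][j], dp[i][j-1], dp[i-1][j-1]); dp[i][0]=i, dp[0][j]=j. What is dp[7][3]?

6

   ''  j  h  k  p  d  g
''  0  1  2  3  4  5  6
 m  1  1  2  3  4  5  6
 i  2  2  2  3  4  5  6
 o  3  3  3  3  4  5  6
 k  4  4  4  3  4  5  6
 c  5  5  5  4  4  5  6
 n  6  6  6  5  5  5  6
 c  7  7  7  6  6  6  6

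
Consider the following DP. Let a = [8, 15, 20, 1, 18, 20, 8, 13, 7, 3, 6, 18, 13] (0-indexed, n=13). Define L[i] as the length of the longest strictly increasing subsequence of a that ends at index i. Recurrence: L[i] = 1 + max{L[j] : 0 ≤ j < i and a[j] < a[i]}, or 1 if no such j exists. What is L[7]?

   i    0    1    2    3    4    5    6    7    8    9   10   11   12
a[i]    8   15   20    1   18   20    8   13    7    3    6   18   13
L[i]    1    2    3    1    3    4    2    3    2    2    3    4    4

3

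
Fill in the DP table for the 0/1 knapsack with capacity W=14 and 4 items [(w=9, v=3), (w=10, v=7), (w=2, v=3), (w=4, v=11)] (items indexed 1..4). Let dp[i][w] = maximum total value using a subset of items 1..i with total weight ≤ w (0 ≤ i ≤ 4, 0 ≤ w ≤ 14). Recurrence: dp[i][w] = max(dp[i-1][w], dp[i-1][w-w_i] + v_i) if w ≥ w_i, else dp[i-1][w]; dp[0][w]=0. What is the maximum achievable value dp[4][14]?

18

i\w   0   1   2   3   4   5   6   7   8   9  10  11  12  13  14
  0   0   0   0   0   0   0   0   0   0   0   0   0   0   0   0
  1   0   0   0   0   0   0   0   0   0   3   3   3   3   3   3
  2   0   0   0   0   0   0   0   0   0   3   7   7   7   7   7
  3   0   0   3   3   3   3   3   3   3   3   7   7  10  10  10
  4   0   0   3   3  11  11  14  14  14  14  14  14  14  14  18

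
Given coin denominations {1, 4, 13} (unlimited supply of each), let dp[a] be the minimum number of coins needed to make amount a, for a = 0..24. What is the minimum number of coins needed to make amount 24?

 a  0  1  2  3  4  5  6  7  8  9 10 11 12 13 14 15 16 17 18 19 20 21 22 23 24
dp  0  1  2  3  1  2  3  4  2  3  4  5  3  1  2  3  4  2  3  4  5  3  4  5  6

6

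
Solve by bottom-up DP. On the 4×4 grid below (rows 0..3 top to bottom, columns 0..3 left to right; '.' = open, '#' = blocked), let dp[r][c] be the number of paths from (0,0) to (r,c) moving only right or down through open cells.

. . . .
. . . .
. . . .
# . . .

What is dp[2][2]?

6

r\c   0   1   2   3
  0   1   1   1   1
  1   1   2   3   4
  2   1   3   6  10
  3   0   3   9  19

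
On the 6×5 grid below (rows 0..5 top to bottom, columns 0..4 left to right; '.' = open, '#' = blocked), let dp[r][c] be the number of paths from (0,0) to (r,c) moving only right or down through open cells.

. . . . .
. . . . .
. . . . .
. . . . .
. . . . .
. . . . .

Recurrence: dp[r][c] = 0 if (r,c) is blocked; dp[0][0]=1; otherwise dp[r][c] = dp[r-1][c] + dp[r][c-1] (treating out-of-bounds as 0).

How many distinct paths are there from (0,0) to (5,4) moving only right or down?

r\c   0   1   2   3   4
  0   1   1   1   1   1
  1   1   2   3   4   5
  2   1   3   6  10  15
  3   1   4  10  20  35
  4   1   5  15  35  70
  5   1   6  21  56 126

126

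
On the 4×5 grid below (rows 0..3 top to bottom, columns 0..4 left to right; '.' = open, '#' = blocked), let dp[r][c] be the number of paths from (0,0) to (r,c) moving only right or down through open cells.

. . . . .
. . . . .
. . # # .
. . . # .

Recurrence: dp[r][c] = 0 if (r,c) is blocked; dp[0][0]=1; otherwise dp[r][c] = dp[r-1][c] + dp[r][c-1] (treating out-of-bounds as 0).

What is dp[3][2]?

4

r\c   0   1   2   3   4
  0   1   1   1   1   1
  1   1   2   3   4   5
  2   1   3   0   0   5
  3   1   4   4   0   5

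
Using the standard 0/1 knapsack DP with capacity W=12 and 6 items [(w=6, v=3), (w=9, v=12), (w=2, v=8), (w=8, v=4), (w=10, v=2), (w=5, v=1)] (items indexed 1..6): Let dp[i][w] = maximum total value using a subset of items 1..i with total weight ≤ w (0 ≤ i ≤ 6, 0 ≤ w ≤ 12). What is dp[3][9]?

12

i\w   0   1   2   3   4   5   6   7   8   9  10  11  12
  0   0   0   0   0   0   0   0   0   0   0   0   0   0
  1   0   0   0   0   0   0   3   3   3   3   3   3   3
  2   0   0   0   0   0   0   3   3   3  12  12  12  12
  3   0   0   8   8   8   8   8   8  11  12  12  20  20
  4   0   0   8   8   8   8   8   8  11  12  12  20  20
  5   0   0   8   8   8   8   8   8  11  12  12  20  20
  6   0   0   8   8   8   8   8   9  11  12  12  20  20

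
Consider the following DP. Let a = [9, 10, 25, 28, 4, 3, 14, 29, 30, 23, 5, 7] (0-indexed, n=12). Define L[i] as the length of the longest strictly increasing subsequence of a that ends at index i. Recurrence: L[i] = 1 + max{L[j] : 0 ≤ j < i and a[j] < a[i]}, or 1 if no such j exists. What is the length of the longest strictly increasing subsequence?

6

   i    0    1    2    3    4    5    6    7    8    9   10   11
a[i]    9   10   25   28    4    3   14   29   30   23    5    7
L[i]    1    2    3    4    1    1    3    5    6    4    2    3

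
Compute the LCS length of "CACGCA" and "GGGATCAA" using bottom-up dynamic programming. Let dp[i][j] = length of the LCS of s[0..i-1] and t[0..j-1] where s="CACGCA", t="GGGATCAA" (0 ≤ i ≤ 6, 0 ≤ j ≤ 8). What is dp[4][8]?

   ''  G  G  G  A  T  C  A  A
''  0  0  0  0  0  0  0  0  0
 C  0  0  0  0  0  0  1  1  1
 A  0  0  0  0  1  1  1  2  2
 C  0  0  0  0  1  1  2  2  2
 G  0  1  1  1  1  1  2  2  2
 C  0  1  1  1  1  1  2  2  2
 A  0  1  1  1  2  2  2  3  3

2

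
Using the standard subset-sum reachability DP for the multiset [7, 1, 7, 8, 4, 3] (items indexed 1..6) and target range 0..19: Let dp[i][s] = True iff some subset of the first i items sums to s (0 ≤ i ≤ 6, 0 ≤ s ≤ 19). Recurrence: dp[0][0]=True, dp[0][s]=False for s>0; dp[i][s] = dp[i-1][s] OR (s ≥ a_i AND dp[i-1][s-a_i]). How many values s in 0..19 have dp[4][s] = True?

8

i\s   0   1   2   3   4   5   6   7   8   9  10  11  12  13  14  15  16  17  18  19
  0   T   F   F   F   F   F   F   F   F   F   F   F   F   F   F   F   F   F   F   F
  1   T   F   F   F   F   F   F   T   F   F   F   F   F   F   F   F   F   F   F   F
  2   T   T   F   F   F   F   F   T   T   F   F   F   F   F   F   F   F   F   F   F
  3   T   T   F   F   F   F   F   T   T   F   F   F   F   F   T   T   F   F   F   F
  4   T   T   F   F   F   F   F   T   T   T   F   F   F   F   T   T   T   F   F   F
  5   T   T   F   F   T   T   F   T   T   T   F   T   T   T   T   T   T   F   T   T
  6   T   T   F   T   T   T   F   T   T   T   T   T   T   T   T   T   T   T   T   T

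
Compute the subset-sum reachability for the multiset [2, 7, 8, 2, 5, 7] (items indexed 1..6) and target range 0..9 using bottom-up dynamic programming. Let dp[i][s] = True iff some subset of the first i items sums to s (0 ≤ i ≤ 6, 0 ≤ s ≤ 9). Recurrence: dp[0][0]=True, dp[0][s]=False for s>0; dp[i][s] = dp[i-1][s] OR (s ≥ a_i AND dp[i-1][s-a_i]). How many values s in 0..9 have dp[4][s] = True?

i\s   0   1   2   3   4   5   6   7   8   9
  0   T   F   F   F   F   F   F   F   F   F
  1   T   F   T   F   F   F   F   F   F   F
  2   T   F   T   F   F   F   F   T   F   T
  3   T   F   T   F   F   F   F   T   T   T
  4   T   F   T   F   T   F   F   T   T   T
  5   T   F   T   F   T   T   F   T   T   T
  6   T   F   T   F   T   T   F   T   T   T

6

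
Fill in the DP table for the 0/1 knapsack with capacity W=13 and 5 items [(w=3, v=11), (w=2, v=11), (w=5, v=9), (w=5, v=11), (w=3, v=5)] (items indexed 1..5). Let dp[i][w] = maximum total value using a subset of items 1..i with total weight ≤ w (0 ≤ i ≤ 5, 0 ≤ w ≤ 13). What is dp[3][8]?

22

i\w   0   1   2   3   4   5   6   7   8   9  10  11  12  13
  0   0   0   0   0   0   0   0   0   0   0   0   0   0   0
  1   0   0   0  11  11  11  11  11  11  11  11  11  11  11
  2   0   0  11  11  11  22  22  22  22  22  22  22  22  22
  3   0   0  11  11  11  22  22  22  22  22  31  31  31  31
  4   0   0  11  11  11  22  22  22  22  22  33  33  33  33
  5   0   0  11  11  11  22  22  22  27  27  33  33  33  38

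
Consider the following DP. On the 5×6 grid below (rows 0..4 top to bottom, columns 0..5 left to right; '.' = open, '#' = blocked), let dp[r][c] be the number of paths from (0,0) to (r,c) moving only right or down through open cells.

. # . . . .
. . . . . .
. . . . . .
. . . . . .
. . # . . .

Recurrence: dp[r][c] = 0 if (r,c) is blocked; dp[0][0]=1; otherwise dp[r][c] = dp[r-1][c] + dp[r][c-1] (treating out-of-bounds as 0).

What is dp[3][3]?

10

r\c   0   1   2   3   4   5
  0   1   0   0   0   0   0
  1   1   1   1   1   1   1
  2   1   2   3   4   5   6
  3   1   3   6  10  15  21
  4   1   4   0  10  25  46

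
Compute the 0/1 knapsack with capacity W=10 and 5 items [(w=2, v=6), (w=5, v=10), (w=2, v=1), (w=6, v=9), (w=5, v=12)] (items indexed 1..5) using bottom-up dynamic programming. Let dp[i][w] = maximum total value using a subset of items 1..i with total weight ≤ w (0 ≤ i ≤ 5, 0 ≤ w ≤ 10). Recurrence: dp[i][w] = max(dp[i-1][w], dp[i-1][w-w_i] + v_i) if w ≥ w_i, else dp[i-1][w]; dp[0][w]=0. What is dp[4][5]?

10

i\w   0   1   2   3   4   5   6   7   8   9  10
  0   0   0   0   0   0   0   0   0   0   0   0
  1   0   0   6   6   6   6   6   6   6   6   6
  2   0   0   6   6   6  10  10  16  16  16  16
  3   0   0   6   6   7  10  10  16  16  17  17
  4   0   0   6   6   7  10  10  16  16  17  17
  5   0   0   6   6   7  12  12  18  18  19  22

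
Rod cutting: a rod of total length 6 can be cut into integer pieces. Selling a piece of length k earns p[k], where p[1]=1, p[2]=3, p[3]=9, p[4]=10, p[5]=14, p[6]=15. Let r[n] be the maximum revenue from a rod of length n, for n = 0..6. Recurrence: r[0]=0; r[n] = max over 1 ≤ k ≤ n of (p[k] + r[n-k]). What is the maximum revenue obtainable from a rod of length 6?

18

   n    0    1    2    3    4    5    6
r[n]    0    1    3    9   10   14   18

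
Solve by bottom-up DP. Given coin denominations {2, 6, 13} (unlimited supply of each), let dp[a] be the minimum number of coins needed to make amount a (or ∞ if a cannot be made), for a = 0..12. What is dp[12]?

 a  0  1  2  3  4  5  6  7  8  9 10 11 12
dp  0  -  1  -  2  -  1  -  2  -  3  -  2
(- denotes ∞ / unreachable)

2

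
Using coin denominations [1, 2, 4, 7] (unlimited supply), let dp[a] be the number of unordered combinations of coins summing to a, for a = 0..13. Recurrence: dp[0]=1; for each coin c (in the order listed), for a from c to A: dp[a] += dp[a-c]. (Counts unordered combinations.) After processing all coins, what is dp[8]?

10

after  coin     0     1     2     3     4     5     6     7     8     9    10    11    12    13
          1     1     1     1     1     1     1     1     1     1     1     1     1     1     1
          2     1     1     2     2     3     3     4     4     5     5     6     6     7     7
          4     1     1     2     2     4     4     6     6     9     9    12    12    16    16
          7     1     1     2     2     4     4     6     7    10    11    14    16    20    22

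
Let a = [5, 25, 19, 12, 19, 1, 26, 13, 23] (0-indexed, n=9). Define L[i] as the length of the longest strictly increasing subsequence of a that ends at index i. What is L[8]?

4

   i    0    1    2    3    4    5    6    7    8
a[i]    5   25   19   12   19    1   26   13   23
L[i]    1    2    2    2    3    1    4    3    4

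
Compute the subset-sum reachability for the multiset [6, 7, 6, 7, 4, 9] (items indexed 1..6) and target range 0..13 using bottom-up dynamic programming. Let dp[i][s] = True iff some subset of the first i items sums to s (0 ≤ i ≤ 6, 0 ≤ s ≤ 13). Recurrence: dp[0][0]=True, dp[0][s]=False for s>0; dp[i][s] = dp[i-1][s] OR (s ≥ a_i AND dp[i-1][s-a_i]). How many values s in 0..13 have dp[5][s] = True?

i\s   0   1   2   3   4   5   6   7   8   9  10  11  12  13
  0   T   F   F   F   F   F   F   F   F   F   F   F   F   F
  1   T   F   F   F   F   F   T   F   F   F   F   F   F   F
  2   T   F   F   F   F   F   T   T   F   F   F   F   F   T
  3   T   F   F   F   F   F   T   T   F   F   F   F   T   T
  4   T   F   F   F   F   F   T   T   F   F   F   F   T   T
  5   T   F   F   F   T   F   T   T   F   F   T   T   T   T
  6   T   F   F   F   T   F   T   T   F   T   T   T   T   T

8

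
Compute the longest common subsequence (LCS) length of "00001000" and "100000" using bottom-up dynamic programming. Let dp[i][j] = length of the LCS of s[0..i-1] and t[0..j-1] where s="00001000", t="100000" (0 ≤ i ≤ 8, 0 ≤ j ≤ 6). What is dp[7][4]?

3

   ''  1  0  0  0  0  0
''  0  0  0  0  0  0  0
 0  0  0  1  1  1  1  1
 0  0  0  1  2  2  2  2
 0  0  0  1  2  3  3  3
 0  0  0  1  2  3  4  4
 1  0  1  1  2  3  4  4
 0  0  1  2  2  3  4  5
 0  0  1  2  3  3  4  5
 0  0  1  2  3  4  4  5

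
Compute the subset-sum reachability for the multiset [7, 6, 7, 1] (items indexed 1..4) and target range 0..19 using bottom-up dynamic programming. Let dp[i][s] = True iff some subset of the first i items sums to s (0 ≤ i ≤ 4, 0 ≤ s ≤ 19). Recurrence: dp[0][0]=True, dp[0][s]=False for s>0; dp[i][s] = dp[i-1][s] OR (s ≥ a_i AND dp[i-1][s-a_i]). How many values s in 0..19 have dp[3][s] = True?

i\s   0   1   2   3   4   5   6   7   8   9  10  11  12  13  14  15  16  17  18  19
  0   T   F   F   F   F   F   F   F   F   F   F   F   F   F   F   F   F   F   F   F
  1   T   F   F   F   F   F   F   T   F   F   F   F   F   F   F   F   F   F   F   F
  2   T   F   F   F   F   F   T   T   F   F   F   F   F   T   F   F   F   F   F   F
  3   T   F   F   F   F   F   T   T   F   F   F   F   F   T   T   F   F   F   F   F
  4   T   T   F   F   F   F   T   T   T   F   F   F   F   T   T   T   F   F   F   F

5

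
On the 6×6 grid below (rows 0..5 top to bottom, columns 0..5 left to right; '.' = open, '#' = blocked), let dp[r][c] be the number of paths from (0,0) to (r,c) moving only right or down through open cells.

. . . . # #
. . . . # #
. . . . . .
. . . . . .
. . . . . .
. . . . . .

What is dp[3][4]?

30

r\c   0   1   2   3   4   5
  0   1   1   1   1   0   0
  1   1   2   3   4   0   0
  2   1   3   6  10  10  10
  3   1   4  10  20  30  40
  4   1   5  15  35  65 105
  5   1   6  21  56 121 226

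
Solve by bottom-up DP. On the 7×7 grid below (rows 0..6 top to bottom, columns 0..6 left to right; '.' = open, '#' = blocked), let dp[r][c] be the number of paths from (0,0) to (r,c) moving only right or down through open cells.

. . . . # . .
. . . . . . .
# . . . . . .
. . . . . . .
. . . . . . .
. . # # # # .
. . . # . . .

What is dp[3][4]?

29

r\c   0   1   2   3   4   5   6
  0   1   1   1   1   0   0   0
  1   1   2   3   4   4   4   4
  2   0   2   5   9  13  17  21
  3   0   2   7  16  29  46  67
  4   0   2   9  25  54 100 167
  5   0   2   0   0   0   0 167
  6   0   2   2   0   0   0 167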